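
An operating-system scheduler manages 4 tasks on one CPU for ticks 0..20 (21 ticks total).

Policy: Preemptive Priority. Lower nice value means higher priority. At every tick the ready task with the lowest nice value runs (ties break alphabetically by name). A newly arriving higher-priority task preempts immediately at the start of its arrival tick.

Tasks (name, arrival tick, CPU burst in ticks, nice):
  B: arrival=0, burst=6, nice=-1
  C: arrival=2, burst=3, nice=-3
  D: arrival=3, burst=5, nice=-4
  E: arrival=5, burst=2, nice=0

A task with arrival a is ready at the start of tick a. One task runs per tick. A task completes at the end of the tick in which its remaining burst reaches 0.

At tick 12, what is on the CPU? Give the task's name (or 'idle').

running at tick 12 = B

t=0: ready={B} → run B
t=1: ready={B} → run B
t=2: ready={B,C} → run C
t=3: ready={B,C,D} → run D
t=4: ready={B,C,D} → run D
t=5: ready={B,C,D,E} → run D
t=6: ready={B,C,D,E} → run D
t=7: ready={B,C,D,E} → run D
t=8: ready={B,C,E} → run C
t=9: ready={B,C,E} → run C
t=10: ready={B,E} → run B
t=11: ready={B,E} → run B
t=12: ready={B,E} → run B
t=13: ready={B,E} → run B
t=14: ready={E} → run E
t=15: ready={E} → run E
t=16: (idle)
t=17: (idle)
t=18: (idle)
t=19: (idle)
t=20: (idle)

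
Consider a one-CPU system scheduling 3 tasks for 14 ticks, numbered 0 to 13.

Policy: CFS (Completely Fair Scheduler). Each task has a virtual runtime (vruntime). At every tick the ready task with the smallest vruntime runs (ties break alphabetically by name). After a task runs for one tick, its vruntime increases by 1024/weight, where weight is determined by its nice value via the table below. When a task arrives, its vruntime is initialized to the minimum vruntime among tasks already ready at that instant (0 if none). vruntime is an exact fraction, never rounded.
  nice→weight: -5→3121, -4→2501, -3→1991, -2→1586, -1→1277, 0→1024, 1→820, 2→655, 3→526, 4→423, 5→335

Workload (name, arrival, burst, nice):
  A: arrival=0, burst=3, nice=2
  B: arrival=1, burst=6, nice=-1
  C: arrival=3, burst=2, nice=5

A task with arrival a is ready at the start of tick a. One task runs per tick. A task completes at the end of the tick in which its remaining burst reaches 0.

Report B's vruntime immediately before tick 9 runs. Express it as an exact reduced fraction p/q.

vruntime(B, start of tick 9) = 4661248/836435

t=0: vr[A=0] → run A
t=1: vr[A=1024/655 B=1024/655] → run A
t=2: vr[A=2048/655 B=1024/655] → run B
t=3: vr[A=2048/655 B=1978368/836435 C=1978368/836435] → run B
t=4: vr[A=2048/655 B=2649088/836435 C=1978368/836435] → run C
t=5: vr[A=2048/655 B=2649088/836435 C=303852544/56041145] → run A
t=6: vr[B=2649088/836435 C=303852544/56041145] → run B
t=7: vr[B=3319808/836435 C=303852544/56041145] → run B
t=8: vr[B=3990528/836435 C=303852544/56041145] → run B
t=9: vr[B=4661248/836435 C=303852544/56041145] → run C
t=10: vr[B=4661248/836435] → run B
t=11: (idle)
t=12: (idle)
t=13: (idle)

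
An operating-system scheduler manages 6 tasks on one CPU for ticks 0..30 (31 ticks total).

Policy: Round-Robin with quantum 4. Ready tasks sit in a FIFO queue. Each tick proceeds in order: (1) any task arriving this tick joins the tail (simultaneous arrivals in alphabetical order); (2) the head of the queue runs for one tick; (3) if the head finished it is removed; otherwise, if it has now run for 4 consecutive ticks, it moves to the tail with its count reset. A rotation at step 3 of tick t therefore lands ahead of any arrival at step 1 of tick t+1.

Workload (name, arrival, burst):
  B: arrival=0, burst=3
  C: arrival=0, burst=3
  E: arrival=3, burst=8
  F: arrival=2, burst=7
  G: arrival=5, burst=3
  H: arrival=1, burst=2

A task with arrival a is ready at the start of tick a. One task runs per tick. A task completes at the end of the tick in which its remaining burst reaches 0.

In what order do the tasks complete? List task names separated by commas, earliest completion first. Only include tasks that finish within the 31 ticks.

completion order = B, C, H, G, F, E

t=0: queue=[B,C] q_used=0 → run B
t=1: queue=[B,C,H] q_used=1 → run B
t=2: queue=[B,C,H,F] q_used=2 → run B
t=3: queue=[C,H,F,E] q_used=0 → run C
t=4: queue=[C,H,F,E] q_used=1 → run C
t=5: queue=[C,H,F,E,G] q_used=2 → run C
t=6: queue=[H,F,E,G] q_used=0 → run H
t=7: queue=[H,F,E,G] q_used=1 → run H
t=8: queue=[F,E,G] q_used=0 → run F
t=9: queue=[F,E,G] q_used=1 → run F
t=10: queue=[F,E,G] q_used=2 → run F
t=11: queue=[F,E,G] q_used=3 → run F
t=12: queue=[E,G,F] q_used=0 → run E
t=13: queue=[E,G,F] q_used=1 → run E
t=14: queue=[E,G,F] q_used=2 → run E
t=15: queue=[E,G,F] q_used=3 → run E
t=16: queue=[G,F,E] q_used=0 → run G
t=17: queue=[G,F,E] q_used=1 → run G
t=18: queue=[G,F,E] q_used=2 → run G
t=19: queue=[F,E] q_used=0 → run F
t=20: queue=[F,E] q_used=1 → run F
t=21: queue=[F,E] q_used=2 → run F
t=22: queue=[E] q_used=0 → run E
t=23: queue=[E] q_used=1 → run E
t=24: queue=[E] q_used=2 → run E
t=25: queue=[E] q_used=3 → run E
t=26: (idle)
t=27: (idle)
t=28: (idle)
t=29: (idle)
t=30: (idle)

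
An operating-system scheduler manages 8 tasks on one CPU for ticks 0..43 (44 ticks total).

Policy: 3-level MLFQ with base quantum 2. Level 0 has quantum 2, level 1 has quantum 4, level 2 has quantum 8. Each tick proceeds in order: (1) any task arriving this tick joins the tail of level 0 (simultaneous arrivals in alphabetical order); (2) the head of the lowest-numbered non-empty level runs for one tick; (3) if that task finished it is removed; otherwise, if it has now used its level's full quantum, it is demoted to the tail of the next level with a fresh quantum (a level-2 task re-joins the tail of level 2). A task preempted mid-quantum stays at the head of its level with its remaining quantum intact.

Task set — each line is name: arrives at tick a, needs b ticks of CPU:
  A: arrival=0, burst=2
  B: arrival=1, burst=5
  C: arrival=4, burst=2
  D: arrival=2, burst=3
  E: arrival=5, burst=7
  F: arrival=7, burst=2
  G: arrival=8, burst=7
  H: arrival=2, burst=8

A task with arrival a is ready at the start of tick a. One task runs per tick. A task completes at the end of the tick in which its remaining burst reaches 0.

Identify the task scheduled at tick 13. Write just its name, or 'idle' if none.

t=0: L0/L1/L2 = A/-/- → run A
t=1: L0/L1/L2 = AB/-/- → run A
t=2: L0/L1/L2 = BDH/-/- → run B
t=3: L0/L1/L2 = BDH/-/- → run B
t=4: L0/L1/L2 = DHC/B/- → run D
t=5: L0/L1/L2 = DHCE/B/- → run D
t=6: L0/L1/L2 = HCE/BD/- → run H
t=7: L0/L1/L2 = HCEF/BD/- → run H
t=8: L0/L1/L2 = CEFG/BDH/- → run C
t=9: L0/L1/L2 = CEFG/BDH/- → run C
t=10: L0/L1/L2 = EFG/BDH/- → run E
t=11: L0/L1/L2 = EFG/BDH/- → run E
t=12: L0/L1/L2 = FG/BDHE/- → run F
t=13: L0/L1/L2 = FG/BDHE/- → run F
t=14: L0/L1/L2 = G/BDHE/- → run G
t=15: L0/L1/L2 = G/BDHE/- → run G
t=16: L0/L1/L2 = -/BDHEG/- → run B
t=17: L0/L1/L2 = -/BDHEG/- → run B
t=18: L0/L1/L2 = -/BDHEG/- → run B
t=19: L0/L1/L2 = -/DHEG/- → run D
t=20: L0/L1/L2 = -/HEG/- → run H
t=21: L0/L1/L2 = -/HEG/- → run H
t=22: L0/L1/L2 = -/HEG/- → run H
t=23: L0/L1/L2 = -/HEG/- → run H
t=24: L0/L1/L2 = -/EG/H → run E
t=25: L0/L1/L2 = -/EG/H → run E
t=26: L0/L1/L2 = -/EG/H → run E
t=27: L0/L1/L2 = -/EG/H → run E
t=28: L0/L1/L2 = -/G/HE → run G
t=29: L0/L1/L2 = -/G/HE → run G
t=30: L0/L1/L2 = -/G/HE → run G
t=31: L0/L1/L2 = -/G/HE → run G
t=32: L0/L1/L2 = -/-/HEG → run H
t=33: L0/L1/L2 = -/-/HEG → run H
t=34: L0/L1/L2 = -/-/EG → run E
t=35: L0/L1/L2 = -/-/G → run G
t=36: (idle)
t=37: (idle)
t=38: (idle)
t=39: (idle)
t=40: (idle)
t=41: (idle)
t=42: (idle)
t=43: (idle)

running at tick 13 = F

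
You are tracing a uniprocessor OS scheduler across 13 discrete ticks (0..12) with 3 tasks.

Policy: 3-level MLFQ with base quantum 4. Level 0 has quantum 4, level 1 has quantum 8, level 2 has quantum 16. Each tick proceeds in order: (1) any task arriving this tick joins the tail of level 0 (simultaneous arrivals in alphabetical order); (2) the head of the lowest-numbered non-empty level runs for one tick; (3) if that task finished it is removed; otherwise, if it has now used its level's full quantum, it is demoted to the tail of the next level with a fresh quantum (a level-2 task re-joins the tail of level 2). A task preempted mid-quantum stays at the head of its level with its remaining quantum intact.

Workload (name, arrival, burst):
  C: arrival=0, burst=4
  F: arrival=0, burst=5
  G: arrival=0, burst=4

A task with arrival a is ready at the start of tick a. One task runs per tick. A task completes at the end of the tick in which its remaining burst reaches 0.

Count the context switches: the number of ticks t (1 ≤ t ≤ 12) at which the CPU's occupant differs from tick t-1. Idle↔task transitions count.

t=0: L0/L1/L2 = CFG/-/- → run C
t=1: L0/L1/L2 = CFG/-/- → run C
t=2: L0/L1/L2 = CFG/-/- → run C
t=3: L0/L1/L2 = CFG/-/- → run C
t=4: L0/L1/L2 = FG/-/- → run F
t=5: L0/L1/L2 = FG/-/- → run F
t=6: L0/L1/L2 = FG/-/- → run F
t=7: L0/L1/L2 = FG/-/- → run F
t=8: L0/L1/L2 = G/F/- → run G
t=9: L0/L1/L2 = G/F/- → run G
t=10: L0/L1/L2 = G/F/- → run G
t=11: L0/L1/L2 = G/F/- → run G
t=12: L0/L1/L2 = -/F/- → run F

context switches = 3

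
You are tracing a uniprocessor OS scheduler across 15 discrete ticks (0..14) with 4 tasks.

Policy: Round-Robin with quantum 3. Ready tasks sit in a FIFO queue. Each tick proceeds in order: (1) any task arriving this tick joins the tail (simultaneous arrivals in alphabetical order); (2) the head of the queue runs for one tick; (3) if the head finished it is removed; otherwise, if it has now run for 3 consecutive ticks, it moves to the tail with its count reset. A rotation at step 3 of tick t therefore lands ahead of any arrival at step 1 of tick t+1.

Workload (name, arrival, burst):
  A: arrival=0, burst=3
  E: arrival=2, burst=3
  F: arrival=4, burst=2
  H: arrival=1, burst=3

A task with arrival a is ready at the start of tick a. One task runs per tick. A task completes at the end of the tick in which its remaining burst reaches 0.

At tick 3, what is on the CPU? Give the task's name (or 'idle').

t=0: queue=[A] q_used=0 → run A
t=1: queue=[A,H] q_used=1 → run A
t=2: queue=[A,H,E] q_used=2 → run A
t=3: queue=[H,E] q_used=0 → run H
t=4: queue=[H,E,F] q_used=1 → run H
t=5: queue=[H,E,F] q_used=2 → run H
t=6: queue=[E,F] q_used=0 → run E
t=7: queue=[E,F] q_used=1 → run E
t=8: queue=[E,F] q_used=2 → run E
t=9: queue=[F] q_used=0 → run F
t=10: queue=[F] q_used=1 → run F
t=11: (idle)
t=12: (idle)
t=13: (idle)
t=14: (idle)

running at tick 3 = H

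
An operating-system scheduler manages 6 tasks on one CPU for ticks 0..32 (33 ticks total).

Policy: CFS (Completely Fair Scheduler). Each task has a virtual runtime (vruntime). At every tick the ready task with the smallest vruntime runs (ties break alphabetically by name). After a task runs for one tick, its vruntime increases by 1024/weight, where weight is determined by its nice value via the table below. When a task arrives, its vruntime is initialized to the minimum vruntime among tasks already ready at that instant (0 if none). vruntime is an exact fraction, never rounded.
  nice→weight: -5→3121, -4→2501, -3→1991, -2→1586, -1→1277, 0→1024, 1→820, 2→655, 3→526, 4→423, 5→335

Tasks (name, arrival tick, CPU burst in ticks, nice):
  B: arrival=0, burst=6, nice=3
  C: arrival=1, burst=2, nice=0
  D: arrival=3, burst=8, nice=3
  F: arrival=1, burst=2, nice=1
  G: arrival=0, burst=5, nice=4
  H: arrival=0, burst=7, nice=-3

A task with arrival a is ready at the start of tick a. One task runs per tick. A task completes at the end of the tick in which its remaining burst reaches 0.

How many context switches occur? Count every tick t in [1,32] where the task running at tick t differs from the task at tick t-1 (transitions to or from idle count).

context switches = 26

t=0: vr[B=0 G=0 H=0] → run B
t=1: vr[B=512/263 C=0 F=0 G=0 H=0] → run C
t=2: vr[B=512/263 C=1 F=0 G=0 H=0] → run F
t=3: vr[B=512/263 C=1 D=0 F=256/205 G=0 H=0] → run D
t=4: vr[B=512/263 C=1 D=512/263 F=256/205 G=0 H=0] → run G
t=5: vr[B=512/263 C=1 D=512/263 F=256/205 G=1024/423 H=0] → run H
t=6: vr[B=512/263 C=1 D=512/263 F=256/205 G=1024/423 H=1024/1991] → run H
t=7: vr[B=512/263 C=1 D=512/263 F=256/205 G=1024/423 H=2048/1991] → run C
t=8: vr[B=512/263 D=512/263 F=256/205 G=1024/423 H=2048/1991] → run H
t=9: vr[B=512/263 D=512/263 F=256/205 G=1024/423 H=3072/1991] → run F
t=10: vr[B=512/263 D=512/263 G=1024/423 H=3072/1991] → run H
t=11: vr[B=512/263 D=512/263 G=1024/423 H=4096/1991] → run B
t=12: vr[B=1024/263 D=512/263 G=1024/423 H=4096/1991] → run D
t=13: vr[B=1024/263 D=1024/263 G=1024/423 H=4096/1991] → run H
t=14: vr[B=1024/263 D=1024/263 G=1024/423 H=5120/1991] → run G
t=15: vr[B=1024/263 D=1024/263 G=2048/423 H=5120/1991] → run H
t=16: vr[B=1024/263 D=1024/263 G=2048/423 H=6144/1991] → run H
t=17: vr[B=1024/263 D=1024/263 G=2048/423] → run B
t=18: vr[B=1536/263 D=1024/263 G=2048/423] → run D
t=19: vr[B=1536/263 D=1536/263 G=2048/423] → run G
t=20: vr[B=1536/263 D=1536/263 G=1024/141] → run B
t=21: vr[B=2048/263 D=1536/263 G=1024/141] → run D
t=22: vr[B=2048/263 D=2048/263 G=1024/141] → run G
t=23: vr[B=2048/263 D=2048/263 G=4096/423] → run B
t=24: vr[B=2560/263 D=2048/263 G=4096/423] → run D
t=25: vr[B=2560/263 D=2560/263 G=4096/423] → run G
t=26: vr[B=2560/263 D=2560/263] → run B
t=27: vr[D=2560/263] → run D
t=28: vr[D=3072/263] → run D
t=29: vr[D=3584/263] → run D
t=30: (idle)
t=31: (idle)
t=32: (idle)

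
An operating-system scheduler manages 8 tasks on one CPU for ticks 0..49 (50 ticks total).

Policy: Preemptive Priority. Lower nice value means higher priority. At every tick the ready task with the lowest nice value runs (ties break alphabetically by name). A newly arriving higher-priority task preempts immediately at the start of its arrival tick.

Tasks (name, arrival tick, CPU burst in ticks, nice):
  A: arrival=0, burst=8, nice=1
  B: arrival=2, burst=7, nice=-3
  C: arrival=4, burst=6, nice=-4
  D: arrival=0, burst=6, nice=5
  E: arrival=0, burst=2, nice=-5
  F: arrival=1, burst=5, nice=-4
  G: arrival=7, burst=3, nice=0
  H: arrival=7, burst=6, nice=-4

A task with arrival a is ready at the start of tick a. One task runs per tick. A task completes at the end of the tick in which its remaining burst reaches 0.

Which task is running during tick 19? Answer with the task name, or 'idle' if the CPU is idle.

t=0: ready={A,D,E} → run E
t=1: ready={A,D,E,F} → run E
t=2: ready={A,B,D,F} → run F
t=3: ready={A,B,D,F} → run F
t=4: ready={A,B,C,D,F} → run C
t=5: ready={A,B,C,D,F} → run C
t=6: ready={A,B,C,D,F} → run C
t=7: ready={A,B,C,D,F,G,H} → run C
t=8: ready={A,B,C,D,F,G,H} → run C
t=9: ready={A,B,C,D,F,G,H} → run C
t=10: ready={A,B,D,F,G,H} → run F
t=11: ready={A,B,D,F,G,H} → run F
t=12: ready={A,B,D,F,G,H} → run F
t=13: ready={A,B,D,G,H} → run H
t=14: ready={A,B,D,G,H} → run H
t=15: ready={A,B,D,G,H} → run H
t=16: ready={A,B,D,G,H} → run H
t=17: ready={A,B,D,G,H} → run H
t=18: ready={A,B,D,G,H} → run H
t=19: ready={A,B,D,G} → run B
t=20: ready={A,B,D,G} → run B
t=21: ready={A,B,D,G} → run B
t=22: ready={A,B,D,G} → run B
t=23: ready={A,B,D,G} → run B
t=24: ready={A,B,D,G} → run B
t=25: ready={A,B,D,G} → run B
t=26: ready={A,D,G} → run G
t=27: ready={A,D,G} → run G
t=28: ready={A,D,G} → run G
t=29: ready={A,D} → run A
t=30: ready={A,D} → run A
t=31: ready={A,D} → run A
t=32: ready={A,D} → run A
t=33: ready={A,D} → run A
t=34: ready={A,D} → run A
t=35: ready={A,D} → run A
t=36: ready={A,D} → run A
t=37: ready={D} → run D
t=38: ready={D} → run D
t=39: ready={D} → run D
t=40: ready={D} → run D
t=41: ready={D} → run D
t=42: ready={D} → run D
t=43: (idle)
t=44: (idle)
t=45: (idle)
t=46: (idle)
t=47: (idle)
t=48: (idle)
t=49: (idle)

running at tick 19 = B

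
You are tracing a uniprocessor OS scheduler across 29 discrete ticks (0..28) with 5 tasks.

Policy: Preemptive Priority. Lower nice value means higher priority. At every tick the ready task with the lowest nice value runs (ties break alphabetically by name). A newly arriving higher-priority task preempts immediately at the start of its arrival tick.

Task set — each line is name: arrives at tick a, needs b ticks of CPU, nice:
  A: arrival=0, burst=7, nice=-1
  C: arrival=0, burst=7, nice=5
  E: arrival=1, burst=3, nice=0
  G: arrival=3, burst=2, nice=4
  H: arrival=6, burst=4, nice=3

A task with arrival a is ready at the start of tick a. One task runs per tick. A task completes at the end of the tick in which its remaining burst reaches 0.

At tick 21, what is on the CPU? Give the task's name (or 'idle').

t=0: ready={A,C} → run A
t=1: ready={A,C,E} → run A
t=2: ready={A,C,E} → run A
t=3: ready={A,C,E,G} → run A
t=4: ready={A,C,E,G} → run A
t=5: ready={A,C,E,G} → run A
t=6: ready={A,C,E,G,H} → run A
t=7: ready={C,E,G,H} → run E
t=8: ready={C,E,G,H} → run E
t=9: ready={C,E,G,H} → run E
t=10: ready={C,G,H} → run H
t=11: ready={C,G,H} → run H
t=12: ready={C,G,H} → run H
t=13: ready={C,G,H} → run H
t=14: ready={C,G} → run G
t=15: ready={C,G} → run G
t=16: ready={C} → run C
t=17: ready={C} → run C
t=18: ready={C} → run C
t=19: ready={C} → run C
t=20: ready={C} → run C
t=21: ready={C} → run C
t=22: ready={C} → run C
t=23: (idle)
t=24: (idle)
t=25: (idle)
t=26: (idle)
t=27: (idle)
t=28: (idle)

running at tick 21 = C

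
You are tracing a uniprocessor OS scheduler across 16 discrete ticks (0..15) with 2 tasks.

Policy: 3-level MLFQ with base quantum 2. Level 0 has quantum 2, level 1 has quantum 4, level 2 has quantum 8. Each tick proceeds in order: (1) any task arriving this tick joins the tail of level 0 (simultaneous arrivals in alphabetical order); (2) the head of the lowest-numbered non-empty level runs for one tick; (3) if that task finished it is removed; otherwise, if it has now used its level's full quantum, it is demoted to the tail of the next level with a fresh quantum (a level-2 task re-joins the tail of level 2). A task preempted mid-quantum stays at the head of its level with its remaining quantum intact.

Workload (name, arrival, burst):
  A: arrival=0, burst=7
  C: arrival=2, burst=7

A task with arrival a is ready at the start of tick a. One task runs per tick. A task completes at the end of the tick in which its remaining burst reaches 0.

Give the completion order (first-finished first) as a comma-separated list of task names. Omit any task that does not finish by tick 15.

t=0: L0/L1/L2 = A/-/- → run A
t=1: L0/L1/L2 = A/-/- → run A
t=2: L0/L1/L2 = C/A/- → run C
t=3: L0/L1/L2 = C/A/- → run C
t=4: L0/L1/L2 = -/AC/- → run A
t=5: L0/L1/L2 = -/AC/- → run A
t=6: L0/L1/L2 = -/AC/- → run A
t=7: L0/L1/L2 = -/AC/- → run A
t=8: L0/L1/L2 = -/C/A → run C
t=9: L0/L1/L2 = -/C/A → run C
t=10: L0/L1/L2 = -/C/A → run C
t=11: L0/L1/L2 = -/C/A → run C
t=12: L0/L1/L2 = -/-/AC → run A
t=13: L0/L1/L2 = -/-/C → run C
t=14: (idle)
t=15: (idle)

completion order = A, C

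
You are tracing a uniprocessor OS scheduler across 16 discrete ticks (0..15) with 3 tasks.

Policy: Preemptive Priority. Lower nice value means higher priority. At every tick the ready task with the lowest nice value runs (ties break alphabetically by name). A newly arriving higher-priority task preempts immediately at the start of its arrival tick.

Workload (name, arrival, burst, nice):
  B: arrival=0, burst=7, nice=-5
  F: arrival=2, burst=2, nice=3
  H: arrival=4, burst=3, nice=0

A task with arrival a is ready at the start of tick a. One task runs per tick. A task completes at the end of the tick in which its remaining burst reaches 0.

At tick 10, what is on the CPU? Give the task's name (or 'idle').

t=0: ready={B} → run B
t=1: ready={B} → run B
t=2: ready={B,F} → run B
t=3: ready={B,F} → run B
t=4: ready={B,F,H} → run B
t=5: ready={B,F,H} → run B
t=6: ready={B,F,H} → run B
t=7: ready={F,H} → run H
t=8: ready={F,H} → run H
t=9: ready={F,H} → run H
t=10: ready={F} → run F
t=11: ready={F} → run F
t=12: (idle)
t=13: (idle)
t=14: (idle)
t=15: (idle)

running at tick 10 = F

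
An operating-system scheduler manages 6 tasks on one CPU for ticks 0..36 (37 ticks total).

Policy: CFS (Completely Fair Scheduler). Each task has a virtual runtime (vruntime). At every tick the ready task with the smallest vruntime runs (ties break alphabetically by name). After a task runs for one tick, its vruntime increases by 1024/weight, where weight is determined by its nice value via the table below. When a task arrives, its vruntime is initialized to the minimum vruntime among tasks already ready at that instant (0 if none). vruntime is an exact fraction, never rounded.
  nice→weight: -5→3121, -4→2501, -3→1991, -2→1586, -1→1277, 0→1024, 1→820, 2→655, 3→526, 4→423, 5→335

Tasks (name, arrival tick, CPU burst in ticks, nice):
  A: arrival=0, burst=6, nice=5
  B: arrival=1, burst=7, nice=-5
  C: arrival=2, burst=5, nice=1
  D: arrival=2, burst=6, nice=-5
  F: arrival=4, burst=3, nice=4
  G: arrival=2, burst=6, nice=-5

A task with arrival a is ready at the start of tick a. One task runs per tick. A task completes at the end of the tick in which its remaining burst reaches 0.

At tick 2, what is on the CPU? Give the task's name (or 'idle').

running at tick 2 = B

t=0: vr[A=0] → run A
t=1: vr[A=1024/335 B=1024/335] → run A
t=2: vr[A=2048/335 B=1024/335 C=1024/335 D=1024/335 G=1024/335] → run B
t=3: vr[A=2048/335 B=3538944/1045535 C=1024/335 D=1024/335 G=1024/335] → run C
t=4: vr[A=2048/335 B=3538944/1045535 C=59136/13735 D=1024/335 F=1024/335 G=1024/335] → run D
t=5: vr[A=2048/335 B=3538944/1045535 C=59136/13735 D=3538944/1045535 F=1024/335 G=1024/335] → run F
t=6: vr[A=2048/335 B=3538944/1045535 C=59136/13735 D=3538944/1045535 F=776192/141705 G=1024/335] → run G
t=7: vr[A=2048/335 B=3538944/1045535 C=59136/13735 D=3538944/1045535 F=776192/141705 G=3538944/1045535] → run B
t=8: vr[A=2048/335 B=3881984/1045535 C=59136/13735 D=3538944/1045535 F=776192/141705 G=3538944/1045535] → run D
t=9: vr[A=2048/335 B=3881984/1045535 C=59136/13735 D=3881984/1045535 F=776192/141705 G=3538944/1045535] → run G
t=10: vr[A=2048/335 B=3881984/1045535 C=59136/13735 D=3881984/1045535 F=776192/141705 G=3881984/1045535] → run B
t=11: vr[A=2048/335 B=4225024/1045535 C=59136/13735 D=3881984/1045535 F=776192/141705 G=3881984/1045535] → run D
t=12: vr[A=2048/335 B=4225024/1045535 C=59136/13735 D=4225024/1045535 F=776192/141705 G=3881984/1045535] → run G
t=13: vr[A=2048/335 B=4225024/1045535 C=59136/13735 D=4225024/1045535 F=776192/141705 G=4225024/1045535] → run B
t=14: vr[A=2048/335 B=4568064/1045535 C=59136/13735 D=4225024/1045535 F=776192/141705 G=4225024/1045535] → run D
t=15: vr[A=2048/335 B=4568064/1045535 C=59136/13735 D=4568064/1045535 F=776192/141705 G=4225024/1045535] → run G
t=16: vr[A=2048/335 B=4568064/1045535 C=59136/13735 D=4568064/1045535 F=776192/141705 G=4568064/1045535] → run C
t=17: vr[A=2048/335 B=4568064/1045535 C=76288/13735 D=4568064/1045535 F=776192/141705 G=4568064/1045535] → run B
t=18: vr[A=2048/335 B=4911104/1045535 C=76288/13735 D=4568064/1045535 F=776192/141705 G=4568064/1045535] → run D
t=19: vr[A=2048/335 B=4911104/1045535 C=76288/13735 D=4911104/1045535 F=776192/141705 G=4568064/1045535] → run G
t=20: vr[A=2048/335 B=4911104/1045535 C=76288/13735 D=4911104/1045535 F=776192/141705 G=4911104/1045535] → run B
t=21: vr[A=2048/335 B=5254144/1045535 C=76288/13735 D=4911104/1045535 F=776192/141705 G=4911104/1045535] → run D
t=22: vr[A=2048/335 B=5254144/1045535 C=76288/13735 F=776192/141705 G=4911104/1045535] → run G
t=23: vr[A=2048/335 B=5254144/1045535 C=76288/13735 F=776192/141705] → run B
t=24: vr[A=2048/335 C=76288/13735 F=776192/141705] → run F
t=25: vr[A=2048/335 C=76288/13735 F=1119232/141705] → run C
t=26: vr[A=2048/335 C=18688/2747 F=1119232/141705] → run A
t=27: vr[A=3072/335 C=18688/2747 F=1119232/141705] → run C
t=28: vr[A=3072/335 C=110592/13735 F=1119232/141705] → run F
t=29: vr[A=3072/335 C=110592/13735] → run C
t=30: vr[A=3072/335] → run A
t=31: vr[A=4096/335] → run A
t=32: vr[A=1024/67] → run A
t=33: (idle)
t=34: (idle)
t=35: (idle)
t=36: (idle)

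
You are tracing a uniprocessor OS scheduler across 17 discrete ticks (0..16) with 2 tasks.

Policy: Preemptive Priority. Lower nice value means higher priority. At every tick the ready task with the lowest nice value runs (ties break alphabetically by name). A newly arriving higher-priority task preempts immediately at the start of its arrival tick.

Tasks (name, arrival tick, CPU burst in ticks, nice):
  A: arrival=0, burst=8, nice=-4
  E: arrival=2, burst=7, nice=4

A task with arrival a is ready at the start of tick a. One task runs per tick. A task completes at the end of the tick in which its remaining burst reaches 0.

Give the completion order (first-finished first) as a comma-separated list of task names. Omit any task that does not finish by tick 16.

completion order = A, E

t=0: ready={A} → run A
t=1: ready={A} → run A
t=2: ready={A,E} → run A
t=3: ready={A,E} → run A
t=4: ready={A,E} → run A
t=5: ready={A,E} → run A
t=6: ready={A,E} → run A
t=7: ready={A,E} → run A
t=8: ready={E} → run E
t=9: ready={E} → run E
t=10: ready={E} → run E
t=11: ready={E} → run E
t=12: ready={E} → run E
t=13: ready={E} → run E
t=14: ready={E} → run E
t=15: (idle)
t=16: (idle)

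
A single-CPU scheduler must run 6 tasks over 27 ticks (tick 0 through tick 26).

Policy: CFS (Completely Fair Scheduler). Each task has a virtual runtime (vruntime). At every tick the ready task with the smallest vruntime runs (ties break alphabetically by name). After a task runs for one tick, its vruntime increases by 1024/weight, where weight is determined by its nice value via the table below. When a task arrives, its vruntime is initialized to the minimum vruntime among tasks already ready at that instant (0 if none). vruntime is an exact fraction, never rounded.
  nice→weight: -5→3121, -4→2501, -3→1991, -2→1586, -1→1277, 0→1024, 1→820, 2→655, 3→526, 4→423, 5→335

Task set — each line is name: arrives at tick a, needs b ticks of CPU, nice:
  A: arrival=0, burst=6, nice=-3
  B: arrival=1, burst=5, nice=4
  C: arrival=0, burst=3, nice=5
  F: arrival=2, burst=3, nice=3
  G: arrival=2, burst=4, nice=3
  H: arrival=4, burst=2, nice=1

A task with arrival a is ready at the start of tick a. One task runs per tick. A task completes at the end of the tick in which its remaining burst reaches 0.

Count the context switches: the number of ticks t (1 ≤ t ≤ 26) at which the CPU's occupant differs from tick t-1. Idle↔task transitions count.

context switches = 21

t=0: vr[A=0 C=0] → run A
t=1: vr[A=1024/1991 B=0 C=0] → run B
t=2: vr[A=1024/1991 B=1024/423 C=0 F=0 G=0] → run C
t=3: vr[A=1024/1991 B=1024/423 C=1024/335 F=0 G=0] → run F
t=4: vr[A=1024/1991 B=1024/423 C=1024/335 F=512/263 G=0 H=0] → run G
t=5: vr[A=1024/1991 B=1024/423 C=1024/335 F=512/263 G=512/263 H=0] → run H
t=6: vr[A=1024/1991 B=1024/423 C=1024/335 F=512/263 G=512/263 H=256/205] → run A
t=7: vr[A=2048/1991 B=1024/423 C=1024/335 F=512/263 G=512/263 H=256/205] → run A
t=8: vr[A=3072/1991 B=1024/423 C=1024/335 F=512/263 G=512/263 H=256/205] → run H
t=9: vr[A=3072/1991 B=1024/423 C=1024/335 F=512/263 G=512/263] → run A
t=10: vr[A=4096/1991 B=1024/423 C=1024/335 F=512/263 G=512/263] → run F
t=11: vr[A=4096/1991 B=1024/423 C=1024/335 F=1024/263 G=512/263] → run G
t=12: vr[A=4096/1991 B=1024/423 C=1024/335 F=1024/263 G=1024/263] → run A
t=13: vr[A=5120/1991 B=1024/423 C=1024/335 F=1024/263 G=1024/263] → run B
t=14: vr[A=5120/1991 B=2048/423 C=1024/335 F=1024/263 G=1024/263] → run A
t=15: vr[B=2048/423 C=1024/335 F=1024/263 G=1024/263] → run C
t=16: vr[B=2048/423 C=2048/335 F=1024/263 G=1024/263] → run F
t=17: vr[B=2048/423 C=2048/335 G=1024/263] → run G
t=18: vr[B=2048/423 C=2048/335 G=1536/263] → run B
t=19: vr[B=1024/141 C=2048/335 G=1536/263] → run G
t=20: vr[B=1024/141 C=2048/335] → run C
t=21: vr[B=1024/141] → run B
t=22: vr[B=4096/423] → run B
t=23: (idle)
t=24: (idle)
t=25: (idle)
t=26: (idle)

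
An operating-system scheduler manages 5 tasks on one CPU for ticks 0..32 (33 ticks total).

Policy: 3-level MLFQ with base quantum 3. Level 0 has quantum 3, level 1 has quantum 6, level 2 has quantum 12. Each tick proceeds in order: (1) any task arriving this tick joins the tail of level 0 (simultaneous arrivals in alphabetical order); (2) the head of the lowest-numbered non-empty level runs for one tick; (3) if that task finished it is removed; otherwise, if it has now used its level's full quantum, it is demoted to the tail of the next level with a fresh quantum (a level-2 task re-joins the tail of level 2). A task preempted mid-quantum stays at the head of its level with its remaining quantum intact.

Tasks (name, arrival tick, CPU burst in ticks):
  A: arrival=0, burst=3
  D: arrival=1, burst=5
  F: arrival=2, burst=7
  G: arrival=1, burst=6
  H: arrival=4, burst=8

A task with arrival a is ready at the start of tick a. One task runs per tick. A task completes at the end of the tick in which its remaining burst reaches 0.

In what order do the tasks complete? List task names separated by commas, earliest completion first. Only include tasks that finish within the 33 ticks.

t=0: L0/L1/L2 = A/-/- → run A
t=1: L0/L1/L2 = ADG/-/- → run A
t=2: L0/L1/L2 = ADGF/-/- → run A
t=3: L0/L1/L2 = DGF/-/- → run D
t=4: L0/L1/L2 = DGFH/-/- → run D
t=5: L0/L1/L2 = DGFH/-/- → run D
t=6: L0/L1/L2 = GFH/D/- → run G
t=7: L0/L1/L2 = GFH/D/- → run G
t=8: L0/L1/L2 = GFH/D/- → run G
t=9: L0/L1/L2 = FH/DG/- → run F
t=10: L0/L1/L2 = FH/DG/- → run F
t=11: L0/L1/L2 = FH/DG/- → run F
t=12: L0/L1/L2 = H/DGF/- → run H
t=13: L0/L1/L2 = H/DGF/- → run H
t=14: L0/L1/L2 = H/DGF/- → run H
t=15: L0/L1/L2 = -/DGFH/- → run D
t=16: L0/L1/L2 = -/DGFH/- → run D
t=17: L0/L1/L2 = -/GFH/- → run G
t=18: L0/L1/L2 = -/GFH/- → run G
t=19: L0/L1/L2 = -/GFH/- → run G
t=20: L0/L1/L2 = -/FH/- → run F
t=21: L0/L1/L2 = -/FH/- → run F
t=22: L0/L1/L2 = -/FH/- → run F
t=23: L0/L1/L2 = -/FH/- → run F
t=24: L0/L1/L2 = -/H/- → run H
t=25: L0/L1/L2 = -/H/- → run H
t=26: L0/L1/L2 = -/H/- → run H
t=27: L0/L1/L2 = -/H/- → run H
t=28: L0/L1/L2 = -/H/- → run H
t=29: (idle)
t=30: (idle)
t=31: (idle)
t=32: (idle)

completion order = A, D, G, F, H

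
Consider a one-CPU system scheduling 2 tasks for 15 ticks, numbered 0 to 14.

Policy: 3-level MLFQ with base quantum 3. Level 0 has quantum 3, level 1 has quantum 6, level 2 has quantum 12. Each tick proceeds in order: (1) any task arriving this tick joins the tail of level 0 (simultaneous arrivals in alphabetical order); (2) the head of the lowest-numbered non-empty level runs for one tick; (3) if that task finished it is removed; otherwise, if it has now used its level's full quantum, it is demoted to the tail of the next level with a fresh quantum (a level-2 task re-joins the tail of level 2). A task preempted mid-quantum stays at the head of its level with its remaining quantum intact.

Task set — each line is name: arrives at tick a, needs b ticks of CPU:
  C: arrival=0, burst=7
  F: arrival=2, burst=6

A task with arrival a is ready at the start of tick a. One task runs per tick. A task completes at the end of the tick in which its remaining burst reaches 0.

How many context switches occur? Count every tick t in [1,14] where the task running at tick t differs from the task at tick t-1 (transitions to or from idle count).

context switches = 4

t=0: L0/L1/L2 = C/-/- → run C
t=1: L0/L1/L2 = C/-/- → run C
t=2: L0/L1/L2 = CF/-/- → run C
t=3: L0/L1/L2 = F/C/- → run F
t=4: L0/L1/L2 = F/C/- → run F
t=5: L0/L1/L2 = F/C/- → run F
t=6: L0/L1/L2 = -/CF/- → run C
t=7: L0/L1/L2 = -/CF/- → run C
t=8: L0/L1/L2 = -/CF/- → run C
t=9: L0/L1/L2 = -/CF/- → run C
t=10: L0/L1/L2 = -/F/- → run F
t=11: L0/L1/L2 = -/F/- → run F
t=12: L0/L1/L2 = -/F/- → run F
t=13: (idle)
t=14: (idle)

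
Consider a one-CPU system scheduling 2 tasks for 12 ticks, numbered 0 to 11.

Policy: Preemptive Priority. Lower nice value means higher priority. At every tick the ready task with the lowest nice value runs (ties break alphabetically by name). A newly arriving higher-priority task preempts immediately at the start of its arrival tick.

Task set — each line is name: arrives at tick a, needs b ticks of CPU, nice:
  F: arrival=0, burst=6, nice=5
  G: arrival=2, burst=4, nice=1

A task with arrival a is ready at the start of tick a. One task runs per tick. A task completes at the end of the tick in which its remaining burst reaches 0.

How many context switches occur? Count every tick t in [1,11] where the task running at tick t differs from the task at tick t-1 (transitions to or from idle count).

t=0: ready={F} → run F
t=1: ready={F} → run F
t=2: ready={F,G} → run G
t=3: ready={F,G} → run G
t=4: ready={F,G} → run G
t=5: ready={F,G} → run G
t=6: ready={F} → run F
t=7: ready={F} → run F
t=8: ready={F} → run F
t=9: ready={F} → run F
t=10: (idle)
t=11: (idle)

context switches = 3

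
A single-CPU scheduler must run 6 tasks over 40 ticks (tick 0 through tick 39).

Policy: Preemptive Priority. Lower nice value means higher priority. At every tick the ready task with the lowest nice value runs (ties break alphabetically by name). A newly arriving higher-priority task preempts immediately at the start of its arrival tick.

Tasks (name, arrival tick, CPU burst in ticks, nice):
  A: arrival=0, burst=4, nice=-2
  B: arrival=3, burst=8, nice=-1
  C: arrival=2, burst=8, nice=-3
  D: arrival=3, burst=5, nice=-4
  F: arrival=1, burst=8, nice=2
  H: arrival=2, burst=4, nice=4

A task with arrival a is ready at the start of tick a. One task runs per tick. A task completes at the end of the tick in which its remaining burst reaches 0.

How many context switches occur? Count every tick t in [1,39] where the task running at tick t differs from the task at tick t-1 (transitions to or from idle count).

context switches = 8

t=0: ready={A} → run A
t=1: ready={A,F} → run A
t=2: ready={A,C,F,H} → run C
t=3: ready={A,B,C,D,F,H} → run D
t=4: ready={A,B,C,D,F,H} → run D
t=5: ready={A,B,C,D,F,H} → run D
t=6: ready={A,B,C,D,F,H} → run D
t=7: ready={A,B,C,D,F,H} → run D
t=8: ready={A,B,C,F,H} → run C
t=9: ready={A,B,C,F,H} → run C
t=10: ready={A,B,C,F,H} → run C
t=11: ready={A,B,C,F,H} → run C
t=12: ready={A,B,C,F,H} → run C
t=13: ready={A,B,C,F,H} → run C
t=14: ready={A,B,C,F,H} → run C
t=15: ready={A,B,F,H} → run A
t=16: ready={A,B,F,H} → run A
t=17: ready={B,F,H} → run B
t=18: ready={B,F,H} → run B
t=19: ready={B,F,H} → run B
t=20: ready={B,F,H} → run B
t=21: ready={B,F,H} → run B
t=22: ready={B,F,H} → run B
t=23: ready={B,F,H} → run B
t=24: ready={B,F,H} → run B
t=25: ready={F,H} → run F
t=26: ready={F,H} → run F
t=27: ready={F,H} → run F
t=28: ready={F,H} → run F
t=29: ready={F,H} → run F
t=30: ready={F,H} → run F
t=31: ready={F,H} → run F
t=32: ready={F,H} → run F
t=33: ready={H} → run H
t=34: ready={H} → run H
t=35: ready={H} → run H
t=36: ready={H} → run H
t=37: (idle)
t=38: (idle)
t=39: (idle)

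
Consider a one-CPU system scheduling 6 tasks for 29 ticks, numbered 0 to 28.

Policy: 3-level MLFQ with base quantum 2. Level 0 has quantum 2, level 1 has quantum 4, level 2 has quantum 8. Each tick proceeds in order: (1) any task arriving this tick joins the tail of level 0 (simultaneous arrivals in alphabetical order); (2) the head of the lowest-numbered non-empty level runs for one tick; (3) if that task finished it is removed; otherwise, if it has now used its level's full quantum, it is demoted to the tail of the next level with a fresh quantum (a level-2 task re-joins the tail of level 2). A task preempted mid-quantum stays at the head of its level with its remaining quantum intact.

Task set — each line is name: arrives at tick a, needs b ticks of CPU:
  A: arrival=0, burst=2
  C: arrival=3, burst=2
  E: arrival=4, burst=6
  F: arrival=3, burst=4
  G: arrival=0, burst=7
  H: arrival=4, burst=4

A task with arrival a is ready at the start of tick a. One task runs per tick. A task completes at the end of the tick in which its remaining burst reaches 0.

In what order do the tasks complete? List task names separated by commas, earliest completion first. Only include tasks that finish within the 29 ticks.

t=0: L0/L1/L2 = AG/-/- → run A
t=1: L0/L1/L2 = AG/-/- → run A
t=2: L0/L1/L2 = G/-/- → run G
t=3: L0/L1/L2 = GCF/-/- → run G
t=4: L0/L1/L2 = CFEH/G/- → run C
t=5: L0/L1/L2 = CFEH/G/- → run C
t=6: L0/L1/L2 = FEH/G/- → run F
t=7: L0/L1/L2 = FEH/G/- → run F
t=8: L0/L1/L2 = EH/GF/- → run E
t=9: L0/L1/L2 = EH/GF/- → run E
t=10: L0/L1/L2 = H/GFE/- → run H
t=11: L0/L1/L2 = H/GFE/- → run H
t=12: L0/L1/L2 = -/GFEH/- → run G
t=13: L0/L1/L2 = -/GFEH/- → run G
t=14: L0/L1/L2 = -/GFEH/- → run G
t=15: L0/L1/L2 = -/GFEH/- → run G
t=16: L0/L1/L2 = -/FEH/G → run F
t=17: L0/L1/L2 = -/FEH/G → run F
t=18: L0/L1/L2 = -/EH/G → run E
t=19: L0/L1/L2 = -/EH/G → run E
t=20: L0/L1/L2 = -/EH/G → run E
t=21: L0/L1/L2 = -/EH/G → run E
t=22: L0/L1/L2 = -/H/G → run H
t=23: L0/L1/L2 = -/H/G → run H
t=24: L0/L1/L2 = -/-/G → run G
t=25: (idle)
t=26: (idle)
t=27: (idle)
t=28: (idle)

completion order = A, C, F, E, H, G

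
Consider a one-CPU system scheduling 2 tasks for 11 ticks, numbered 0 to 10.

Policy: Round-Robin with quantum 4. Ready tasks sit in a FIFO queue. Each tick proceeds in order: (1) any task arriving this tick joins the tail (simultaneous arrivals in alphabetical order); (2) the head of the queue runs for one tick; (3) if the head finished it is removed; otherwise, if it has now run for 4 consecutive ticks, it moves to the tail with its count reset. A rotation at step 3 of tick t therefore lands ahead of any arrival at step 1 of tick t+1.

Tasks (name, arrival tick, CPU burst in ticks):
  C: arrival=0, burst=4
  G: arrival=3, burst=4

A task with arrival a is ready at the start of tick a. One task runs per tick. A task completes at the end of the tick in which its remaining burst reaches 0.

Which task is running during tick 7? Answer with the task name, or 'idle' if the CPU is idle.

t=0: queue=[C] q_used=0 → run C
t=1: queue=[C] q_used=1 → run C
t=2: queue=[C] q_used=2 → run C
t=3: queue=[C,G] q_used=3 → run C
t=4: queue=[G] q_used=0 → run G
t=5: queue=[G] q_used=1 → run G
t=6: queue=[G] q_used=2 → run G
t=7: queue=[G] q_used=3 → run G
t=8: (idle)
t=9: (idle)
t=10: (idle)

running at tick 7 = G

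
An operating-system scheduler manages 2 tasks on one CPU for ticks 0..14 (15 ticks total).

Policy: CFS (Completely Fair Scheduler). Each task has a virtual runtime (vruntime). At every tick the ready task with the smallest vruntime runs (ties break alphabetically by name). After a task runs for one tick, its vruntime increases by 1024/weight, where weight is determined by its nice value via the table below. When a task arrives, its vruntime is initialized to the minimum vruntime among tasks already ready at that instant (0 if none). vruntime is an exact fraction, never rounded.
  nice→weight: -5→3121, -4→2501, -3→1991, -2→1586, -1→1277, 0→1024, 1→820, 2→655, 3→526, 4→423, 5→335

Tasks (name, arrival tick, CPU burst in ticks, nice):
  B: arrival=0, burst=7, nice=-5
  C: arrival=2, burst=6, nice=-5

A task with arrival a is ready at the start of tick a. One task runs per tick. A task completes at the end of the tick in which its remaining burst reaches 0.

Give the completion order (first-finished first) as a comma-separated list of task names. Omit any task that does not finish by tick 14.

t=0: vr[B=0] → run B
t=1: vr[B=1024/3121] → run B
t=2: vr[B=2048/3121 C=2048/3121] → run B
t=3: vr[B=3072/3121 C=2048/3121] → run C
t=4: vr[B=3072/3121 C=3072/3121] → run B
t=5: vr[B=4096/3121 C=3072/3121] → run C
t=6: vr[B=4096/3121 C=4096/3121] → run B
t=7: vr[B=5120/3121 C=4096/3121] → run C
t=8: vr[B=5120/3121 C=5120/3121] → run B
t=9: vr[B=6144/3121 C=5120/3121] → run C
t=10: vr[B=6144/3121 C=6144/3121] → run B
t=11: vr[C=6144/3121] → run C
t=12: vr[C=7168/3121] → run C
t=13: (idle)
t=14: (idle)

completion order = B, C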